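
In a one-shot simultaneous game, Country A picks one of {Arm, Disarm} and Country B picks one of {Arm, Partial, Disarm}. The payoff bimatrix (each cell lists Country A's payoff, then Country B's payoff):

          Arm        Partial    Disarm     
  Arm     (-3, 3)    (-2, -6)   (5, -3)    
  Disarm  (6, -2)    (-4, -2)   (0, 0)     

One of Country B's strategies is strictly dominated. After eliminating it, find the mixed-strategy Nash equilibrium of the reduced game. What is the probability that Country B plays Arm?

q = 5/14

Country B's strategy Partial is strictly dominated by Disarm: -3 > -6 and 0 > -2. Eliminate Partial.
For Country A to be willing to mix, Country A must be indifferent between Arm and Disarm, which pins down Country B's mix.
  Country A's payoff from Arm: q·(-3) + (1−q)·5 = -8q + 5
  Country A's payoff from Disarm: q·6 + (1−q)·0 = 6q
  -8q + 5 = 6q  ⇒  -14q = -5  ⇒  q = 5/14.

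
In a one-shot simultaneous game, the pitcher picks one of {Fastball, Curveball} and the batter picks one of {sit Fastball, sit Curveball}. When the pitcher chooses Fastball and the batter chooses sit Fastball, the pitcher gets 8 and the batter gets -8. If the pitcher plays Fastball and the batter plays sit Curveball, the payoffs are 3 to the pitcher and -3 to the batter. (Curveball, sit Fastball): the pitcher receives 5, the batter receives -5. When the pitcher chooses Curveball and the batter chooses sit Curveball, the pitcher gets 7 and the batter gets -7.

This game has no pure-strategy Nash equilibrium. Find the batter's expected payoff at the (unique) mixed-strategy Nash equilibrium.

-41/7

In a mixed equilibrium the batter is indifferent between sit Fastball and sit Curveball; this condition fixes p.
  the batter's expected payoff from sit Fastball: p·(-8) + (1−p)·(-5) = -3p - 5
  the batter's expected payoff from sit Curveball: p·(-3) + (1−p)·(-7) = 4p - 7
  -3p - 5 = 4p - 7  ⇒  -7p = -2  ⇒  p = 2/7.
At equilibrium the batter is indifferent across columns, so the batter's payoff equals the payoff from sit Fastball: (2/7)·(-8) + (5/7)·(-5) = -41/7.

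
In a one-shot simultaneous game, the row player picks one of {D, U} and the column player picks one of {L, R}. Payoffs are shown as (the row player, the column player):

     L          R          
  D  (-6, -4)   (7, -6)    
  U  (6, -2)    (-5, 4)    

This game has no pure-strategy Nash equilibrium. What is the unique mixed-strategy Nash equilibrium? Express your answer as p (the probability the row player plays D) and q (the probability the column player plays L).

Set the column player's expected payoff from L equal to that from R:
  the column player's expected payoff from L: p·(-4) + (1−p)·(-2) = -2p - 2
  the column player's expected payoff from R: p·(-6) + (1−p)·4 = -10p + 4
  -2p - 2 = -10p + 4  ⇒  8p = 6  ⇒  p = 3/4.
The row player's indifference between D and U determines the column player's mixing probability q:
  the row player's expected payoff from D: q·(-6) + (1−q)·7 = -13q + 7
  the row player's expected payoff from U: q·6 + (1−q)·(-5) = 11q - 5
  -13q + 7 = 11q - 5  ⇒  -24q = -12  ⇒  q = 1/2.

p = 3/4, q = 1/2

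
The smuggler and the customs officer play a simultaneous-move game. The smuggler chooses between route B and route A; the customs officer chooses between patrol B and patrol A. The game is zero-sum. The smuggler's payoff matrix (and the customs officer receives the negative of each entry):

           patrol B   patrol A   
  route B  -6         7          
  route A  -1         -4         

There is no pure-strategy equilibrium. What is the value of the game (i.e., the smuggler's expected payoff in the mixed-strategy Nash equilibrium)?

In a mixed equilibrium the smuggler is indifferent between route B and route A; this condition fixes q.
  the smuggler's payoff to route B: q·(-6) + (1−q)·7 = -13q + 7
  the smuggler's payoff to route A: q·(-1) + (1−q)·(-4) = 3q - 4
  -13q + 7 = 3q - 4  ⇒  -16q = -11  ⇒  q = 11/16.
The value is the smuggler's expected payoff against this mix (using route B): (11/16)·(-6) + (5/16)·7 = -31/16.

v = -31/16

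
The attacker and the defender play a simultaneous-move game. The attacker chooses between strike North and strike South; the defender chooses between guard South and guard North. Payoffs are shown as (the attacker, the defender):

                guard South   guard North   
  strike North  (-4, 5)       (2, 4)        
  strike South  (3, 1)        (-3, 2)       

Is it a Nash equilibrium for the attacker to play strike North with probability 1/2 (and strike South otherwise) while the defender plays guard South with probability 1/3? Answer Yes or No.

Given the defender's mix q = 1/3, the attacker's payoff from strike North is 0 but from strike South is -1. The attacker strictly prefers strike North, so the attacker would not mix.
So the proposed profile is not a Nash equilibrium.

No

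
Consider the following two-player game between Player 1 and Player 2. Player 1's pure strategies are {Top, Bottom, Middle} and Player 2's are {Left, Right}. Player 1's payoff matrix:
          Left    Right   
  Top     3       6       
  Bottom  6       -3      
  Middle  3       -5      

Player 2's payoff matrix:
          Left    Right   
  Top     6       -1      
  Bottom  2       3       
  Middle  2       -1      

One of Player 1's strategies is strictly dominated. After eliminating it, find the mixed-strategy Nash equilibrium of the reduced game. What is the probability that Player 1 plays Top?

p = 1/8

Player 1's strategy Middle is strictly dominated by Bottom: 6 > 3 and -3 > -5. Eliminate Middle.
In a mixed equilibrium Player 2 is indifferent between Left and Right; this condition fixes p.
  Player 2's payoff to Left: p·6 + (1−p)·2 = 4p + 2
  Player 2's payoff to Right: p·(-1) + (1−p)·3 = -4p + 3
  4p + 2 = -4p + 3  ⇒  8p = 1  ⇒  p = 1/8.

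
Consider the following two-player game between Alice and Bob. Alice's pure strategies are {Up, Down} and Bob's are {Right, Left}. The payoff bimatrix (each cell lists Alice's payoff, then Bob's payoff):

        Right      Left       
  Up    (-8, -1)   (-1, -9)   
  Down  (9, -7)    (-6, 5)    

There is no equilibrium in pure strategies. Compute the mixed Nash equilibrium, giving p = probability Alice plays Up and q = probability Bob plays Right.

For Bob to be willing to mix, Bob must be indifferent between Right and Left, which pins down Alice's mix.
  Bob's payoff from Right: p·(-1) + (1−p)·(-7) = 6p - 7
  Bob's payoff from Left: p·(-9) + (1−p)·5 = -14p + 5
  6p - 7 = -14p + 5  ⇒  20p = 12  ⇒  p = 3/5.
For Alice to be willing to mix, Alice must be indifferent between Up and Down, which pins down Bob's mix.
  Alice's expected payoff from Up: q·(-8) + (1−q)·(-1) = -7q - 1
  Alice's expected payoff from Down: q·9 + (1−q)·(-6) = 15q - 6
  -7q - 1 = 15q - 6  ⇒  -22q = -5  ⇒  q = 5/22.

p = 3/5, q = 5/22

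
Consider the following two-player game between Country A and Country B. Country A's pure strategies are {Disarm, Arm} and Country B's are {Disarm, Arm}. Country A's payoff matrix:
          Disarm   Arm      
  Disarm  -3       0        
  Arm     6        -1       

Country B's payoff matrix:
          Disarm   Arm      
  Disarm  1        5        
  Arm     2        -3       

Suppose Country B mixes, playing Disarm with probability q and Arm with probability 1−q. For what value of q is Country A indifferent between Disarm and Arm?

q = 1/10

Country A's indifference between Disarm and Arm determines Country B's mixing probability q:
  Country A's expected payoff from Disarm: q·(-3) + (1−q)·0 = -3q
  Country A's expected payoff from Arm: q·6 + (1−q)·(-1) = 7q - 1
  -3q = 7q - 1  ⇒  -10q = -1  ⇒  q = 1/10.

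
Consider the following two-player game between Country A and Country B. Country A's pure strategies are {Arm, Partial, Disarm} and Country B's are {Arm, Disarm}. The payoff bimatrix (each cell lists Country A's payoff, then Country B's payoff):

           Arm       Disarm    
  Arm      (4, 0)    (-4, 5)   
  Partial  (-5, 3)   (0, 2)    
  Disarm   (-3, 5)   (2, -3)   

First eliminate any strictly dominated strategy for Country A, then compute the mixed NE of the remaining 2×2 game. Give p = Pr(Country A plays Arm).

Country A's strategy Partial is strictly dominated by Disarm: -3 > -5 and 2 > 0. Eliminate Partial.
In a mixed equilibrium Country B is indifferent between Arm and Disarm; this condition fixes p.
  Country B's payoff from Arm: p·0 + (1−p)·5 = -5p + 5
  Country B's payoff from Disarm: p·5 + (1−p)·(-3) = 8p - 3
  -5p + 5 = 8p - 3  ⇒  -13p = -8  ⇒  p = 8/13.

p = 8/13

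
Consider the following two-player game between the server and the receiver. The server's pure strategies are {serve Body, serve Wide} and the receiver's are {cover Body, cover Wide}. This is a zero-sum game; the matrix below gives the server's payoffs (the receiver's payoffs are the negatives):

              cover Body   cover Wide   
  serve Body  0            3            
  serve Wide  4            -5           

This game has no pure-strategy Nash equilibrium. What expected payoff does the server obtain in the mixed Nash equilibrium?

1

The server's indifference between serve Body and serve Wide determines the receiver's mixing probability q:
  the server's payoff from serve Body: q·0 + (1−q)·3 = -3q + 3
  the server's payoff from serve Wide: q·4 + (1−q)·(-5) = 9q - 5
  -3q + 3 = 9q - 5  ⇒  -12q = -8  ⇒  q = 2/3.
At equilibrium the server is indifferent across rows, so the server's payoff equals the payoff from serve Body: (2/3)·0 + (1/3)·3 = 1.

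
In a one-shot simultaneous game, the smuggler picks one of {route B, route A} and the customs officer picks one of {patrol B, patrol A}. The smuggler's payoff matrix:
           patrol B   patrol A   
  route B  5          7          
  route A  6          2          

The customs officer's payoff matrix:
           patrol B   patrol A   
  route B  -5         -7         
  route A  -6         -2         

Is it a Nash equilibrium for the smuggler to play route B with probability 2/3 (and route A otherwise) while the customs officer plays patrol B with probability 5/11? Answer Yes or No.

No

Given the customs officer's mix q = 5/11, the smuggler's payoff from route B is 67/11 but from route A is 42/11. The smuggler strictly prefers route B, so the smuggler would not mix.
So the proposed profile is not a Nash equilibrium.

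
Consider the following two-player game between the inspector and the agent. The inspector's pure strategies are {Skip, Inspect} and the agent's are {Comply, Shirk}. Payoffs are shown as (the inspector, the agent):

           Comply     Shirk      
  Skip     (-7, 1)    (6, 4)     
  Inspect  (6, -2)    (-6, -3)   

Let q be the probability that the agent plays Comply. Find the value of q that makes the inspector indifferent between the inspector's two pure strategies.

q = 12/25

Set the inspector's expected payoff from Skip equal to that from Inspect:
  the inspector's payoff to Skip: q·(-7) + (1−q)·6 = -13q + 6
  the inspector's payoff to Inspect: q·6 + (1−q)·(-6) = 12q - 6
  -13q + 6 = 12q - 6  ⇒  -25q = -12  ⇒  q = 12/25.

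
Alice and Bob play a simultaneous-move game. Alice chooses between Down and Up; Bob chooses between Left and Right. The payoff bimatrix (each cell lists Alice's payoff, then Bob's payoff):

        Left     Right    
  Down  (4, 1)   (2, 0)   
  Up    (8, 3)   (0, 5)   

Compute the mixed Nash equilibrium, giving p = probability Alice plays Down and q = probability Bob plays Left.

Alice's mix must leave Bob indifferent between Left and Right.
  Bob's payoff from Left: p·1 + (1−p)·3 = -2p + 3
  Bob's payoff from Right: p·0 + (1−p)·5 = -5p + 5
  -2p + 3 = -5p + 5  ⇒  3p = 2  ⇒  p = 2/3.
Set Alice's expected payoff from Down equal to that from Up:
  Alice's expected payoff from Down: q·4 + (1−q)·2 = 2q + 2
  Alice's expected payoff from Up: q·8 + (1−q)·0 = 8q
  2q + 2 = 8q  ⇒  -6q = -2  ⇒  q = 1/3.

p = 2/3, q = 1/3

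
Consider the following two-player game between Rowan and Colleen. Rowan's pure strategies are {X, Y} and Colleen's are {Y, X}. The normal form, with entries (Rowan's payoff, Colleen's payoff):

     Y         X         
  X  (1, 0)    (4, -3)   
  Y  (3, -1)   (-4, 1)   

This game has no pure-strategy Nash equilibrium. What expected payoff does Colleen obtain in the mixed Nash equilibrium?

Rowan's mix must leave Colleen indifferent between Y and X.
  Colleen's payoff from Y: p·0 + (1−p)·(-1) = p - 1
  Colleen's payoff from X: p·(-3) + (1−p)·1 = -4p + 1
  p - 1 = -4p + 1  ⇒  5p = 2  ⇒  p = 2/5.
At equilibrium Colleen is indifferent across columns, so Colleen's payoff equals the payoff from Y: (2/5)·0 + (3/5)·(-1) = -3/5.

-3/5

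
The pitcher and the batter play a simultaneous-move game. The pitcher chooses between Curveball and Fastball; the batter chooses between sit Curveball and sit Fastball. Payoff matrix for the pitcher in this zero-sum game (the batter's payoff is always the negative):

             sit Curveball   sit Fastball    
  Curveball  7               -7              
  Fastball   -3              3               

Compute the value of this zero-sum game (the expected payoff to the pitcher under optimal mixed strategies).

v = 0

The batter's mix must leave the pitcher indifferent between Curveball and Fastball.
  the pitcher's expected payoff from Curveball: q·7 + (1−q)·(-7) = 14q - 7
  the pitcher's expected payoff from Fastball: q·(-3) + (1−q)·3 = -6q + 3
  14q - 7 = -6q + 3  ⇒  20q = 10  ⇒  q = 1/2.
The value is the pitcher's expected payoff against this mix (using Curveball): (1/2)·7 + (1/2)·(-7) = 0.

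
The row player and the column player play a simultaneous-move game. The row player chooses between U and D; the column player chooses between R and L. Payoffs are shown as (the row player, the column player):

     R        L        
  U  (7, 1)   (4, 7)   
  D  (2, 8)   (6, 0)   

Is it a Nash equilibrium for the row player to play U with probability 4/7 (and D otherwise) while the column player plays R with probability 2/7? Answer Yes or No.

Check the column player's indifference given the row player's mix p = 4/7:
  payoff from R = 4; payoff from L = 4 — equal.
Check the row player's indifference given the column player's mix q = 2/7:
  payoff from U = 34/7; payoff from D = 34/7 — equal.
Both players are indifferent, so neither can profitably deviate.

Yes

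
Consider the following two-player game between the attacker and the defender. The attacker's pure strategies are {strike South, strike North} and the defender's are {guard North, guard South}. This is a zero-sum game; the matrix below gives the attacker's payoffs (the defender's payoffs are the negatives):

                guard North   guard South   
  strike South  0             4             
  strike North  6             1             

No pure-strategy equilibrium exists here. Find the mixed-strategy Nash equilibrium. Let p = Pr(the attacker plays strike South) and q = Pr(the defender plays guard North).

p = 5/9, q = 1/3

The attacker's mix must leave the defender indifferent between guard North and guard South.
  the defender's expected payoff from guard North: p·0 + (1−p)·(-6) = 6p - 6
  the defender's expected payoff from guard South: p·(-4) + (1−p)·(-1) = -3p - 1
  6p - 6 = -3p - 1  ⇒  9p = 5  ⇒  p = 5/9.
The defender's mix must leave the attacker indifferent between strike South and strike North.
  the attacker's expected payoff from strike South: q·0 + (1−q)·4 = -4q + 4
  the attacker's expected payoff from strike North: q·6 + (1−q)·1 = 5q + 1
  -4q + 4 = 5q + 1  ⇒  -9q = -3  ⇒  q = 1/3.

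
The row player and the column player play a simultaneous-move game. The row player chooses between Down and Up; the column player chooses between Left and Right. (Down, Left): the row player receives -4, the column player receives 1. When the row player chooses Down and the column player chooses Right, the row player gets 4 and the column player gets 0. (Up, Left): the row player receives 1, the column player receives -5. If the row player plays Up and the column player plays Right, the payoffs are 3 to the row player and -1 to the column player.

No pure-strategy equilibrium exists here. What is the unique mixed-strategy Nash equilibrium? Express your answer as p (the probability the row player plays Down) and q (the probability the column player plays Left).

p = 4/5, q = 1/6

In a mixed equilibrium the column player is indifferent between Left and Right; this condition fixes p.
  the column player's payoff to Left: p·1 + (1−p)·(-5) = 6p - 5
  the column player's payoff to Right: p·0 + (1−p)·(-1) = p - 1
  6p - 5 = p - 1  ⇒  5p = 4  ⇒  p = 4/5.
The row player's indifference between Down and Up determines the column player's mixing probability q:
  the row player's payoff from Down: q·(-4) + (1−q)·4 = -8q + 4
  the row player's payoff from Up: q·1 + (1−q)·3 = -2q + 3
  -8q + 4 = -2q + 3  ⇒  -6q = -1  ⇒  q = 1/6.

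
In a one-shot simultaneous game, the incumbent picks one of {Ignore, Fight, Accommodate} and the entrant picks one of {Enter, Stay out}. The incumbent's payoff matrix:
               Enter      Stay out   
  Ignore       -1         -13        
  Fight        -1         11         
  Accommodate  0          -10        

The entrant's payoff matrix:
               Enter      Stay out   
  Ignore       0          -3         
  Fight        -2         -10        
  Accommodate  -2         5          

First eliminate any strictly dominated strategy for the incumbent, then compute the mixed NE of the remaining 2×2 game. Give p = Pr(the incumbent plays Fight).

The incumbent's strategy Ignore is strictly dominated by Accommodate: 0 > -1 and -10 > -13. Eliminate Ignore.
In a mixed equilibrium the entrant is indifferent between Enter and Stay out; this condition fixes p.
  the entrant's payoff to Enter: p·(-2) + (1−p)·(-2) = -2
  the entrant's payoff to Stay out: p·(-10) + (1−p)·5 = -15p + 5
  -2 = -15p + 5  ⇒  15p = 7  ⇒  p = 7/15.

p = 7/15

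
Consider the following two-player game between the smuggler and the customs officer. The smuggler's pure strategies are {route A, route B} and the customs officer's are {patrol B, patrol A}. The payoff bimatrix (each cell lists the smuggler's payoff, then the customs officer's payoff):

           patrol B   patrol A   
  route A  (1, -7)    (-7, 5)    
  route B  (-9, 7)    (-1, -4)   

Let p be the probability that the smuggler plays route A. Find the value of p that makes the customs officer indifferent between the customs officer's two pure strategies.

The customs officer's indifference between patrol B and patrol A determines the smuggler's mixing probability p:
  the customs officer's payoff from patrol B: p·(-7) + (1−p)·7 = -14p + 7
  the customs officer's payoff from patrol A: p·5 + (1−p)·(-4) = 9p - 4
  -14p + 7 = 9p - 4  ⇒  -23p = -11  ⇒  p = 11/23.

p = 11/23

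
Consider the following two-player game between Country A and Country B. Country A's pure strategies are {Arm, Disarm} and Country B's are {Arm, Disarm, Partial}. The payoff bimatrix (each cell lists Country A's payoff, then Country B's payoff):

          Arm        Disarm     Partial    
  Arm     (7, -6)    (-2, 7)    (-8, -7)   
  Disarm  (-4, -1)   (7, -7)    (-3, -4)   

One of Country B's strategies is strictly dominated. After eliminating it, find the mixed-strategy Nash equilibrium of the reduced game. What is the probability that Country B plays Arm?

q = 9/20

Country B's strategy Partial is strictly dominated by Arm: -6 > -7 and -1 > -4. Eliminate Partial.
Country A's indifference between Arm and Disarm determines Country B's mixing probability q:
  Country A's payoff to Arm: q·7 + (1−q)·(-2) = 9q - 2
  Country A's payoff to Disarm: q·(-4) + (1−q)·7 = -11q + 7
  9q - 2 = -11q + 7  ⇒  20q = 9  ⇒  q = 9/20.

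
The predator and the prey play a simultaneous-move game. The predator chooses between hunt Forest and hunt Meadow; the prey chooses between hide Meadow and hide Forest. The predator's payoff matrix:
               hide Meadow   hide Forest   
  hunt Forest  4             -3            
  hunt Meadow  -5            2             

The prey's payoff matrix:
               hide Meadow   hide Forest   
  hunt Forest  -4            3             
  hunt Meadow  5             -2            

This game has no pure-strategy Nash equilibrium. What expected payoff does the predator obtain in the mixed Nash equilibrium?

-1/2

The predator's indifference between hunt Forest and hunt Meadow determines the prey's mixing probability q:
  the predator's expected payoff from hunt Forest: q·4 + (1−q)·(-3) = 7q - 3
  the predator's expected payoff from hunt Meadow: q·(-5) + (1−q)·2 = -7q + 2
  7q - 3 = -7q + 2  ⇒  14q = 5  ⇒  q = 5/14.
At equilibrium the predator is indifferent across rows, so the predator's payoff equals the payoff from hunt Forest: (5/14)·4 + (9/14)·(-3) = -1/2.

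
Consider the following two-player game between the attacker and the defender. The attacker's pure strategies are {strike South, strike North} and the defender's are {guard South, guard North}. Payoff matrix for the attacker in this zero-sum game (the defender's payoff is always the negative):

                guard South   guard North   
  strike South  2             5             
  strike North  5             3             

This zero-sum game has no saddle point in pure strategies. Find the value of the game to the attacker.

Set the attacker's expected payoff from strike South equal to that from strike North:
  the attacker's payoff from strike South: q·2 + (1−q)·5 = -3q + 5
  the attacker's payoff from strike North: q·5 + (1−q)·3 = 2q + 3
  -3q + 5 = 2q + 3  ⇒  -5q = -2  ⇒  q = 2/5.
The value is the attacker's expected payoff against this mix (using strike South): (2/5)·2 + (3/5)·5 = 19/5.

v = 19/5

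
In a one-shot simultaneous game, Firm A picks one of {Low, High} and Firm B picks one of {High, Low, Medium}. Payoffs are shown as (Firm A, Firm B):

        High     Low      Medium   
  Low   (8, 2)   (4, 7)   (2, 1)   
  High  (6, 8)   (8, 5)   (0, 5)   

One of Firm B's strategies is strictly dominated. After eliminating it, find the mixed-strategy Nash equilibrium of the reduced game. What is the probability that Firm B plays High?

q = 2/3

Firm B's strategy Medium is strictly dominated by High: 2 > 1 and 8 > 5. Eliminate Medium.
Firm B's mix must leave Firm A indifferent between Low and High.
  Firm A's payoff to Low: q·8 + (1−q)·4 = 4q + 4
  Firm A's payoff to High: q·6 + (1−q)·8 = -2q + 8
  4q + 4 = -2q + 8  ⇒  6q = 4  ⇒  q = 2/3.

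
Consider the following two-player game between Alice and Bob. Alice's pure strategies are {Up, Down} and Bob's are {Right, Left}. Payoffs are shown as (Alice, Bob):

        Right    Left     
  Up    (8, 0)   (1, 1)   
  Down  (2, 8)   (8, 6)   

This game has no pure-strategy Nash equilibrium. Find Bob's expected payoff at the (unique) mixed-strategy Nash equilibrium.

8/3

For Bob to be willing to mix, Bob must be indifferent between Right and Left, which pins down Alice's mix.
  Bob's expected payoff from Right: p·0 + (1−p)·8 = -8p + 8
  Bob's expected payoff from Left: p·1 + (1−p)·6 = -5p + 6
  -8p + 8 = -5p + 6  ⇒  -3p = -2  ⇒  p = 2/3.
At equilibrium Bob is indifferent across columns, so Bob's payoff equals the payoff from Right: (2/3)·0 + (1/3)·8 = 8/3.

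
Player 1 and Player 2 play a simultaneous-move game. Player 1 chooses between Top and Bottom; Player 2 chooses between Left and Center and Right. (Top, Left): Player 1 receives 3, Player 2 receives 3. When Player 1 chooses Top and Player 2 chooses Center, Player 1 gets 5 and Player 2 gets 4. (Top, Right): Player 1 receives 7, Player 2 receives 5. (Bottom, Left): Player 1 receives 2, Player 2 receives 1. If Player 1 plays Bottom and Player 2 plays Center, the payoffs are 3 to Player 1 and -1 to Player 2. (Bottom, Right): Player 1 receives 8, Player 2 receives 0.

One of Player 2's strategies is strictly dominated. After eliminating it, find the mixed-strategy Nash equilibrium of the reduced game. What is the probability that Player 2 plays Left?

Player 2's strategy Center is strictly dominated by Right: 5 > 4 and 0 > -1. Eliminate Center.
For Player 1 to be willing to mix, Player 1 must be indifferent between Top and Bottom, which pins down Player 2's mix.
  Player 1's payoff to Top: q·3 + (1−q)·7 = -4q + 7
  Player 1's payoff to Bottom: q·2 + (1−q)·8 = -6q + 8
  -4q + 7 = -6q + 8  ⇒  2q = 1  ⇒  q = 1/2.

q = 1/2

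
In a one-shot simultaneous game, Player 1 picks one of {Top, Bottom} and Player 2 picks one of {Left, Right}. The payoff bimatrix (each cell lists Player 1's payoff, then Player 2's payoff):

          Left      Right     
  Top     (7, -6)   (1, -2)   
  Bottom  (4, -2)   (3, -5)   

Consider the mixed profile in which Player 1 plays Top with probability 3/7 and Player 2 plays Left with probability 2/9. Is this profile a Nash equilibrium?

Given Player 2's mix q = 2/9, Player 1's payoff from Top is 7/3 but from Bottom is 29/9. Player 1 strictly prefers Bottom, so Player 1 would not mix.
So the proposed profile is not a Nash equilibrium.

No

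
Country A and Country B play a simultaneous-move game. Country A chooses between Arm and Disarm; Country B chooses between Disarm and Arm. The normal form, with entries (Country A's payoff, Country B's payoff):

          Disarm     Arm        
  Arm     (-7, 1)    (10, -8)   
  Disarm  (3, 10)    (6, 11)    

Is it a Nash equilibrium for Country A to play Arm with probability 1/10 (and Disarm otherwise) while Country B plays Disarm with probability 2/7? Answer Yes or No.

Check Country B's indifference given Country A's mix p = 1/10:
  payoff from Disarm = 91/10; payoff from Arm = 91/10 — equal.
Check Country A's indifference given Country B's mix q = 2/7:
  payoff from Arm = 36/7; payoff from Disarm = 36/7 — equal.
Both players are indifferent, so neither can profitably deviate.

Yes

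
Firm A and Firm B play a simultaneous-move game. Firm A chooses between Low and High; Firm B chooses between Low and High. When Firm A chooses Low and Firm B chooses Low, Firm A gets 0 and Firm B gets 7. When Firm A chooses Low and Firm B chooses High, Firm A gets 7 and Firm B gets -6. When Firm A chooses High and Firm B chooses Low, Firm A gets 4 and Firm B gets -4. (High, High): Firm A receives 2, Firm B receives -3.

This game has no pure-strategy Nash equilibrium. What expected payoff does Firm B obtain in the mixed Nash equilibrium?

Firm B's indifference between Low and High determines Firm A's mixing probability p:
  Firm B's expected payoff from Low: p·7 + (1−p)·(-4) = 11p - 4
  Firm B's expected payoff from High: p·(-6) + (1−p)·(-3) = -3p - 3
  11p - 4 = -3p - 3  ⇒  14p = 1  ⇒  p = 1/14.
At equilibrium Firm B is indifferent across columns, so Firm B's payoff equals the payoff from Low: (1/14)·7 + (13/14)·(-4) = -45/14.

-45/14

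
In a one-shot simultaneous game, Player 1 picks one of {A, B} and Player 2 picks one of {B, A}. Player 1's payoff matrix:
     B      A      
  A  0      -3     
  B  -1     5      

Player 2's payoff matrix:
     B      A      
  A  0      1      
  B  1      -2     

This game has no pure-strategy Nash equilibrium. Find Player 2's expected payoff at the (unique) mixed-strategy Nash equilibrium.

1/4

In a mixed equilibrium Player 2 is indifferent between B and A; this condition fixes p.
  Player 2's expected payoff from B: p·0 + (1−p)·1 = -p + 1
  Player 2's expected payoff from A: p·1 + (1−p)·(-2) = 3p - 2
  -p + 1 = 3p - 2  ⇒  -4p = -3  ⇒  p = 3/4.
At equilibrium Player 2 is indifferent across columns, so Player 2's payoff equals the payoff from B: (3/4)·0 + (1/4)·1 = 1/4.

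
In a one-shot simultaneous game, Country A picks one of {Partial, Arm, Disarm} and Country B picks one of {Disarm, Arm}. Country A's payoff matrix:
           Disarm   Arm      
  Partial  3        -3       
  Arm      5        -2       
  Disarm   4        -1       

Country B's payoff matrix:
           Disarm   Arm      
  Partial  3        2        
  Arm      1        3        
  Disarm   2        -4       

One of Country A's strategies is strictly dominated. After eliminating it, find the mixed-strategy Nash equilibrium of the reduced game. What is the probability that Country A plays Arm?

Country A's strategy Partial is strictly dominated by Arm: 5 > 3 and -2 > -3. Eliminate Partial.
For Country B to be willing to mix, Country B must be indifferent between Disarm and Arm, which pins down Country A's mix.
  Country B's payoff from Disarm: p·1 + (1−p)·2 = -p + 2
  Country B's payoff from Arm: p·3 + (1−p)·(-4) = 7p - 4
  -p + 2 = 7p - 4  ⇒  -8p = -6  ⇒  p = 3/4.

p = 3/4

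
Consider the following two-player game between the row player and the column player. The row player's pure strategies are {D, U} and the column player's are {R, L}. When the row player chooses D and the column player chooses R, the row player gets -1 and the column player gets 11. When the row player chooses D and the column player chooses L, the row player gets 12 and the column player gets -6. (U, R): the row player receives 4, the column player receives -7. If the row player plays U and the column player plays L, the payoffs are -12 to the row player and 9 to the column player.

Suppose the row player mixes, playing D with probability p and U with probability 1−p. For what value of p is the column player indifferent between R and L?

The column player's indifference between R and L determines the row player's mixing probability p:
  the column player's expected payoff from R: p·11 + (1−p)·(-7) = 18p - 7
  the column player's expected payoff from L: p·(-6) + (1−p)·9 = -15p + 9
  18p - 7 = -15p + 9  ⇒  33p = 16  ⇒  p = 16/33.

p = 16/33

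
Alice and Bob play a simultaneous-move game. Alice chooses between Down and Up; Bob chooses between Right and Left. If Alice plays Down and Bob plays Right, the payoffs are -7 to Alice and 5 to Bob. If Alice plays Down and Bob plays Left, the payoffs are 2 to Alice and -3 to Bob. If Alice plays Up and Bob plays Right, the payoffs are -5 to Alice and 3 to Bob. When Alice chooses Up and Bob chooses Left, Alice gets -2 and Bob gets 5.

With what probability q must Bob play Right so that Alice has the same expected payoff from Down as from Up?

Set Alice's expected payoff from Down equal to that from Up:
  Alice's payoff to Down: q·(-7) + (1−q)·2 = -9q + 2
  Alice's payoff to Up: q·(-5) + (1−q)·(-2) = -3q - 2
  -9q + 2 = -3q - 2  ⇒  -6q = -4  ⇒  q = 2/3.

q = 2/3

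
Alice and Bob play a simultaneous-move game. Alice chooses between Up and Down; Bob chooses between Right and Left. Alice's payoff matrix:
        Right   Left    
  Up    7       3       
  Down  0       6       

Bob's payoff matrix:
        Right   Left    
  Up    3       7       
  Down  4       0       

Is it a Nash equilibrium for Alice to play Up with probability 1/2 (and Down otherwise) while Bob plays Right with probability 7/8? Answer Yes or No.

No

Given Bob's mix q = 7/8, Alice's payoff from Up is 13/2 but from Down is 3/4. Alice strictly prefers Up, so Alice would not mix.
So the proposed profile is not a Nash equilibrium.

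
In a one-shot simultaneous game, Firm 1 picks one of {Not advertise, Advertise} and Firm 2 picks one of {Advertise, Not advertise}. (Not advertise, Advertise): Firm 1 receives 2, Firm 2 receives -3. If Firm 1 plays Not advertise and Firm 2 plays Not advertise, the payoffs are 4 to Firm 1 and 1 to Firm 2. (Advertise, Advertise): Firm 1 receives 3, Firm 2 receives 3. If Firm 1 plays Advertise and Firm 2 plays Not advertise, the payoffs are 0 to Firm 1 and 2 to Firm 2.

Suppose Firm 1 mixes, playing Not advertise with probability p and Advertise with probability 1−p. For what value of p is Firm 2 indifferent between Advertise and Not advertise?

p = 1/5

For Firm 2 to be willing to mix, Firm 2 must be indifferent between Advertise and Not advertise, which pins down Firm 1's mix.
  Firm 2's payoff to Advertise: p·(-3) + (1−p)·3 = -6p + 3
  Firm 2's payoff to Not advertise: p·1 + (1−p)·2 = -p + 2
  -6p + 3 = -p + 2  ⇒  -5p = -1  ⇒  p = 1/5.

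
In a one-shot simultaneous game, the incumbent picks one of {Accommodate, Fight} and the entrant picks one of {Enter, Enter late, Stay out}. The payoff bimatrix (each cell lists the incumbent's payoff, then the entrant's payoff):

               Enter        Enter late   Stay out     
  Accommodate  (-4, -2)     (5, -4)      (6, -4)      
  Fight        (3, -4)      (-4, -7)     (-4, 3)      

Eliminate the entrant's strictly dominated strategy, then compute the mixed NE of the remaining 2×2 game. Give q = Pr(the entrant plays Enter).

q = 10/17

The entrant's strategy Enter late is strictly dominated by Enter: -2 > -4 and -4 > -7. Eliminate Enter late.
In a mixed equilibrium the incumbent is indifferent between Accommodate and Fight; this condition fixes q.
  the incumbent's expected payoff from Accommodate: q·(-4) + (1−q)·6 = -10q + 6
  the incumbent's expected payoff from Fight: q·3 + (1−q)·(-4) = 7q - 4
  -10q + 6 = 7q - 4  ⇒  -17q = -10  ⇒  q = 10/17.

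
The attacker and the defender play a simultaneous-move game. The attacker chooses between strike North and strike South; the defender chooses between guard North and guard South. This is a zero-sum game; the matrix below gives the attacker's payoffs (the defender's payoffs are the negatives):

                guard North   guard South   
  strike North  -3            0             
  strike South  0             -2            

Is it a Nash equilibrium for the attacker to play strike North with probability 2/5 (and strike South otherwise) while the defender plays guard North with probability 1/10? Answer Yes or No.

No

Given the defender's mix q = 1/10, the attacker's payoff from strike North is -3/10 but from strike South is -9/5. The attacker strictly prefers strike North, so the attacker would not mix.
So the proposed profile is not a Nash equilibrium.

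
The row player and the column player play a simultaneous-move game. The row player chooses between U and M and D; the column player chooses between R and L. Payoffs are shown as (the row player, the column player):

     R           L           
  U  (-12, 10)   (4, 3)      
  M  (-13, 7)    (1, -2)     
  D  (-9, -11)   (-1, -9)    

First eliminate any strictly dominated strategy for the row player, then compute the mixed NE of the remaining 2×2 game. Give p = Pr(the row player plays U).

p = 2/9

The row player's strategy M is strictly dominated by U: -12 > -13 and 4 > 1. Eliminate M.
The column player's indifference between R and L determines the row player's mixing probability p:
  the column player's payoff to R: p·10 + (1−p)·(-11) = 21p - 11
  the column player's payoff to L: p·3 + (1−p)·(-9) = 12p - 9
  21p - 11 = 12p - 9  ⇒  9p = 2  ⇒  p = 2/9.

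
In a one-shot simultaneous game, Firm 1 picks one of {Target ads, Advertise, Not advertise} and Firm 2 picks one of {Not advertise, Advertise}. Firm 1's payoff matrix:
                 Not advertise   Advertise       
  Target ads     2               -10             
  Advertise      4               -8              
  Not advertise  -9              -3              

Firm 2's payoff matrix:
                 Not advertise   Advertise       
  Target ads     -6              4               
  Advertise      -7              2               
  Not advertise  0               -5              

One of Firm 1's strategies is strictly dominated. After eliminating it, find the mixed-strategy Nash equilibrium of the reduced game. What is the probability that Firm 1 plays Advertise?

p = 5/14

Firm 1's strategy Target ads is strictly dominated by Advertise: 4 > 2 and -8 > -10. Eliminate Target ads.
Firm 1's mix must leave Firm 2 indifferent between Not advertise and Advertise.
  Firm 2's payoff to Not advertise: p·(-7) + (1−p)·0 = -7p
  Firm 2's payoff to Advertise: p·2 + (1−p)·(-5) = 7p - 5
  -7p = 7p - 5  ⇒  -14p = -5  ⇒  p = 5/14.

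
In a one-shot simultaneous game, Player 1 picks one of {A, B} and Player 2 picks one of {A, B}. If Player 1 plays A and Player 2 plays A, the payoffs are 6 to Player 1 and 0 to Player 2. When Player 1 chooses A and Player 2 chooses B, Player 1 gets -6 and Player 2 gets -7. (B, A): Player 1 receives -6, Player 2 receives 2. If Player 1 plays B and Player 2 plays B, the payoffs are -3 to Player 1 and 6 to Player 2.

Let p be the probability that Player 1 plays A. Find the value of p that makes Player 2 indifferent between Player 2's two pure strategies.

p = 4/11

Player 2's indifference between A and B determines Player 1's mixing probability p:
  Player 2's expected payoff from A: p·0 + (1−p)·2 = -2p + 2
  Player 2's expected payoff from B: p·(-7) + (1−p)·6 = -13p + 6
  -2p + 2 = -13p + 6  ⇒  11p = 4  ⇒  p = 4/11.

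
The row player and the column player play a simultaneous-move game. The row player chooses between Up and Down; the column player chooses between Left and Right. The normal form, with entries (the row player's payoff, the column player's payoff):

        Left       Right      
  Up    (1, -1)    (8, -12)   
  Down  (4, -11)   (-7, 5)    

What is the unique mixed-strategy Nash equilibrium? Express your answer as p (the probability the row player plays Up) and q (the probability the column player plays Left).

p = 16/27, q = 5/6

In a mixed equilibrium the column player is indifferent between Left and Right; this condition fixes p.
  the column player's expected payoff from Left: p·(-1) + (1−p)·(-11) = 10p - 11
  the column player's expected payoff from Right: p·(-12) + (1−p)·5 = -17p + 5
  10p - 11 = -17p + 5  ⇒  27p = 16  ⇒  p = 16/27.
The column player's mix must leave the row player indifferent between Up and Down.
  the row player's payoff to Up: q·1 + (1−q)·8 = -7q + 8
  the row player's payoff to Down: q·4 + (1−q)·(-7) = 11q - 7
  -7q + 8 = 11q - 7  ⇒  -18q = -15  ⇒  q = 5/6.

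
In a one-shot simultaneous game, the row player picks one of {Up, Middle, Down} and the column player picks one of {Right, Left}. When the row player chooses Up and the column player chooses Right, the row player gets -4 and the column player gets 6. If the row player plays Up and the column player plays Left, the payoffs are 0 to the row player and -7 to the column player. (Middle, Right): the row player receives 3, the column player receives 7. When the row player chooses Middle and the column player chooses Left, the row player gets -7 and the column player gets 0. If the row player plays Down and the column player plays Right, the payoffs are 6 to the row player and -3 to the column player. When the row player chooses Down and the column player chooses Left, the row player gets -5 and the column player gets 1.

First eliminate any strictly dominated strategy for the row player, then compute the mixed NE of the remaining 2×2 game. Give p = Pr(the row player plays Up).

p = 4/17

The row player's strategy Middle is strictly dominated by Down: 6 > 3 and -5 > -7. Eliminate Middle.
For the column player to be willing to mix, the column player must be indifferent between Right and Left, which pins down the row player's mix.
  the column player's payoff from Right: p·6 + (1−p)·(-3) = 9p - 3
  the column player's payoff from Left: p·(-7) + (1−p)·1 = -8p + 1
  9p - 3 = -8p + 1  ⇒  17p = 4  ⇒  p = 4/17.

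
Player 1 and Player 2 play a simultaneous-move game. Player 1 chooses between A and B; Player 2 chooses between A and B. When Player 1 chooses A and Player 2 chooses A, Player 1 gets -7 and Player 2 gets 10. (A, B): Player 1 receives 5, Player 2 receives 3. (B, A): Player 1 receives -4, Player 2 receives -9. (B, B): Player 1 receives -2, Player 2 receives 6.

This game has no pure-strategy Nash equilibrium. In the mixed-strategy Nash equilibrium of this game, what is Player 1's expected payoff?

-17/5

In a mixed equilibrium Player 1 is indifferent between A and B; this condition fixes q.
  Player 1's payoff from A: q·(-7) + (1−q)·5 = -12q + 5
  Player 1's payoff from B: q·(-4) + (1−q)·(-2) = -2q - 2
  -12q + 5 = -2q - 2  ⇒  -10q = -7  ⇒  q = 7/10.
At equilibrium Player 1 is indifferent across rows, so Player 1's payoff equals the payoff from A: (7/10)·(-7) + (3/10)·5 = -17/5.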